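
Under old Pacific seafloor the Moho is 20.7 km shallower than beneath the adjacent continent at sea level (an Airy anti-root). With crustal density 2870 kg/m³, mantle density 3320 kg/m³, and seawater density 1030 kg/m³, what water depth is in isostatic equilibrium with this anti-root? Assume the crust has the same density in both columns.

5.06 km

Replacing a thickness d of crust by seawater at the top must be balanced by replacing crust with mantle at the base: d (ρ_c − ρ_w) = a (ρ_m − ρ_c).
d = a (ρ_m − ρ_c)/(ρ_c − ρ_w) = 20.7 km × 450/1840 = 5.06 km.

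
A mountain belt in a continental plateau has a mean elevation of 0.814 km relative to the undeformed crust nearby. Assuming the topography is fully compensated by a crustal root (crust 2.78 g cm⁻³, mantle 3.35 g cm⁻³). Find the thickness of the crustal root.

Equating mass per unit area of the two columns: the weight of the topography is balanced by the buoyancy of the root, ρ_c h = (ρ_m − ρ_c) r.
r = h · ρ_c / (ρ_m − ρ_c) = 0.814 km × 2.78 / (3.35 − 2.78) = 3.97 km.

3.97 km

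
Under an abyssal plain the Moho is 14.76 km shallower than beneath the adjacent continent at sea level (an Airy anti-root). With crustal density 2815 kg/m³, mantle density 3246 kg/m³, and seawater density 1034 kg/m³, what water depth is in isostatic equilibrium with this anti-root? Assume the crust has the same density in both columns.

3.57 km

Replacing a thickness d of crust by seawater at the top must be balanced by replacing crust with mantle at the base: d (ρ_c − ρ_w) = a (ρ_m − ρ_c).
d = a (ρ_m − ρ_c)/(ρ_c − ρ_w) = 14.76 km × 431/1781 = 3.57 km.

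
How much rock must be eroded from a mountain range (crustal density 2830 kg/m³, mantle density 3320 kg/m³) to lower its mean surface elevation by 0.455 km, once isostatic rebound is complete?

3.08 km

Net drop Δ = e − u = e − e ρ_c/ρ_m = e (ρ_m − ρ_c)/ρ_m.
e = Δ ρ_m/(ρ_m − ρ_c) = 0.455 km × 3320/490 = 3.08 km.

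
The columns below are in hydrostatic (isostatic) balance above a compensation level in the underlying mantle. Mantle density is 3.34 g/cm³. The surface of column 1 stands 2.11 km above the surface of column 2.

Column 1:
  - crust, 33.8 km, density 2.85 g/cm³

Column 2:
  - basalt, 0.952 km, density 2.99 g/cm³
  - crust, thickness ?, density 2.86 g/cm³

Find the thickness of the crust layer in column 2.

Take the compensation level at the base of the deeper column (depth z_c below the surface of column 1) and equate Σ ρ_i t_i down to z_c; mantle fills any gap and the z_c terms cancel.
Column 1: 33.8×2.85 + (z_c − 33.8)×3.34
Column 2: 2.11×0 + 0.952×2.99 + x×2.86 + (z_c − 2.11 − 0.952 − x)×3.34
The z_c×3.34 term appears on both sides and cancels. Collect the known terms of each column as K = Σ(ρt)_known − 3.34 × (depth of known layers): K_1 = 96.33 − 3.34×33.8 = −16.562; K_2 = 2.84648 − 3.34×(2.11 + 0.952) = −7.3806.
Balance: K_1 = K_2 − x×(3.34 − 2.86), so x = (K_2 − K_1)/(3.34 − 2.86) = 9.1814/0.48 = 19.1 km.

19.1 km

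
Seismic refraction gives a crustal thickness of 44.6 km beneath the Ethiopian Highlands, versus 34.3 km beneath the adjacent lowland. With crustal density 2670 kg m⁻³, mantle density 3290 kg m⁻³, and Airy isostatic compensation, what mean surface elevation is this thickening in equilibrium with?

Excess crust Δ = 44.6 km − 34.3 km = 10.3 km, split between elevation h and root r with h + r = Δ.
Airy balance ρ_c h = (ρ_m − ρ_c) r gives r = h ρ_c/(ρ_m − ρ_c), so h (1 + ρ_c/(ρ_m − ρ_c)) = Δ, i.e. h = Δ (ρ_m − ρ_c)/ρ_m.
h = 10.3 km × 620/3290 = 1.94 km.

1.94 km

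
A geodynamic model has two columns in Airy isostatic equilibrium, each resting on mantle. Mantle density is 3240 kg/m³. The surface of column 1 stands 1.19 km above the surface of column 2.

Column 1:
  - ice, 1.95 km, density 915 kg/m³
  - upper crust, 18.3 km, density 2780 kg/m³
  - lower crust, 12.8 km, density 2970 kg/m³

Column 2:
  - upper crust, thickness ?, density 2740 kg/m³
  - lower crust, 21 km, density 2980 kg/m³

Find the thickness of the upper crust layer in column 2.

Take the compensation level at the base of the deeper column (depth z_c below the surface of column 1) and equate Σ ρ_i t_i down to z_c; mantle fills any gap and the z_c terms cancel.
Column 1: 1.95×915 + 18.3×2780 + 12.8×2970 + (z_c − 33.05)×3240
Column 2: 1.19×0 + x×2740 + 21×2980 + (z_c − 1.19 − 21 − x)×3240
The z_c×3240 term appears on both sides and cancels. Collect the known terms of each column as K = Σ(ρt)_known − 3240 × (depth of known layers): K_1 = 90674.25 − 3240×33.05 = −16407.75; K_2 = 62580 − 3240×(1.19 + 21) = −9315.6.
Balance: K_1 = K_2 − x×(3240 − 2740), so x = (K_2 − K_1)/(3240 − 2740) = 7092.15/500 = 14.2 km.

14.2 km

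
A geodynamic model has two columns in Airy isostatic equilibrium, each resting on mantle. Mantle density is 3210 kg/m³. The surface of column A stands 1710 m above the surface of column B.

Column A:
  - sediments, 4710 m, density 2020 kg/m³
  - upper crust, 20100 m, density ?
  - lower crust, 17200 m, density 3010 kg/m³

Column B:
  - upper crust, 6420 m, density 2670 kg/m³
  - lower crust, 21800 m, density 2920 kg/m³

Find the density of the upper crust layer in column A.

2900 kg/m³

Take the compensation level at the base of the deeper column (depth z_c below the surface of column A) and equate Σ ρ_i t_i down to z_c; mantle fills any gap and the z_c terms cancel.
Column A: 4710×2020 + 20100×ρ + 17200×3010 + (z_c − 42010)×3210
Column B: 1710×0 + 6420×2670 + 21800×2920 + (z_c − 1710 − 28220)×3210
The z_c×3210 term appears on both sides and cancels. Collect the known terms of each column as K = Σ(ρt)_known − 3210 × (depth of known layers): K_A = 61286200 − 3210×42010 = −73565900; K_B = 80797400 − 3210×(1710 + 28220) = −15277900.
Balance: K_A + 20100×ρ = K_B, so ρ = (K_B − K_A)/20100 = 58288000/20100 = 2900 kg/m³.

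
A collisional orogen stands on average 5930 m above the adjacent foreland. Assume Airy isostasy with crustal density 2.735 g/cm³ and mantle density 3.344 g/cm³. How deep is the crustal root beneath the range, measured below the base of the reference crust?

By Archimedes' principle applied to the lithosphere: the weight of the topography is balanced by the buoyancy of the root, ρ_c h = (ρ_m − ρ_c) r.
r = h · ρ_c / (ρ_m − ρ_c) = 5930 m × 2.735 / (3.344 − 2.735) = 26600 m.

26600 m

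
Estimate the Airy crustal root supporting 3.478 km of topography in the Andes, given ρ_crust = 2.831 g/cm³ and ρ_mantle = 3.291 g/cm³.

21.4 km

Balancing pressure at the compensation depth: the weight of the topography is balanced by the buoyancy of the root, ρ_c h = (ρ_m − ρ_c) r.
r = h · ρ_c / (ρ_m − ρ_c) = 3.478 km × 2.831 / (3.291 − 2.831) = 21.4 km.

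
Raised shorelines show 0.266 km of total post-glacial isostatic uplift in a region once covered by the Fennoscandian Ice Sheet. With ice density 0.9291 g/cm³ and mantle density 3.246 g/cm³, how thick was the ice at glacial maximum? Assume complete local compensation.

u = t ρ_ice/ρ_m → t = u ρ_m/ρ_ice = 0.266 km × 3.246/0.9291 = 0.929 km.

0.929 km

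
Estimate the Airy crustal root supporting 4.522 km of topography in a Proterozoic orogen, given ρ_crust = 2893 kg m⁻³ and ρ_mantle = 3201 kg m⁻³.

By Archimedes' principle applied to the lithosphere: the weight of the topography is balanced by the buoyancy of the root, ρ_c h = (ρ_m − ρ_c) r.
r = h · ρ_c / (ρ_m − ρ_c) = 4.522 km × 2893 / (3201 − 2893) = 42.5 km.

42.5 km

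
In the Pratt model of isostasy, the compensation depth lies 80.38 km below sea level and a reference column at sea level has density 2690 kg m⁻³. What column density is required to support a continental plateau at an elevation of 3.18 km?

2590 kg m⁻³

Pratt balance: ρ_ref D = ρ (D + h).
ρ = ρ_ref D/(D + h) = 2690 × 80.38 km/(80.38 km + 3.18 km) = 2590 kg m⁻³.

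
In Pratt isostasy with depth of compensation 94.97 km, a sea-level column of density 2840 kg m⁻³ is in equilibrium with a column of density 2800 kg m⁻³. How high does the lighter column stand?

1.36 km

ρ_ref D = ρ (D + h) → h = D (ρ_ref − ρ)/ρ.
h = 94.97 km × (2840 − 2800)/2800 = 1.36 km.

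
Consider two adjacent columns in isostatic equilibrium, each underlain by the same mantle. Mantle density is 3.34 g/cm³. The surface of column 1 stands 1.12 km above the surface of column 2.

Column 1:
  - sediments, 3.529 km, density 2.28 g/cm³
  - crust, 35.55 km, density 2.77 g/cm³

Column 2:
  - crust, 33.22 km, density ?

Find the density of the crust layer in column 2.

Take the compensation level at the base of the deeper column (depth z_c below the surface of column 1) and equate Σ ρ_i t_i down to z_c; mantle fills any gap and the z_c terms cancel.
Column 1: 3.529×2.28 + 35.55×2.77 + (z_c − 39.079)×3.34
Column 2: 1.12×0 + 33.22×ρ + (z_c − 1.12 − 33.22)×3.34
The z_c×3.34 term appears on both sides and cancels. Collect the known terms of each column as K = Σ(ρt)_known − 3.34 × (depth of known layers): K_1 = 106.51962 − 3.34×39.079 = −24.00424; K_2 = 0 − 3.34×(1.12 + 33.22) = −114.6956.
Balance: K_1 = K_2 + 33.22×ρ, so ρ = (K_1 − K_2)/33.22 = 90.6914/33.22 = 2.73 g/cm³.

2.73 g/cm³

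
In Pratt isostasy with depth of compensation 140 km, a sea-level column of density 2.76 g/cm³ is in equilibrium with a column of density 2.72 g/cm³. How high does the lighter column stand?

ρ_ref D = ρ (D + h) → h = D (ρ_ref − ρ)/ρ.
h = 140 km × (2.76 − 2.72)/2.72 = 2.06 km.

2.06 km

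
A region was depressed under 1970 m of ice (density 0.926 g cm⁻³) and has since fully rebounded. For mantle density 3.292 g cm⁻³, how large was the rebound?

554 m

Removing the load lets mantle flow back in; uplift u satisfies ρ_ice t = ρ_m u.
u = t ρ_ice/ρ_m = 1970 m × 0.926/3.292 = 554 m.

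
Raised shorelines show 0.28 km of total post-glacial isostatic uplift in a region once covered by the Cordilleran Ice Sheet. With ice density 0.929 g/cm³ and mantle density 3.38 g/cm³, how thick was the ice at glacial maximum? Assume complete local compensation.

1.02 km

u = t ρ_ice/ρ_m → t = u ρ_m/ρ_ice = 0.28 km × 3.38/0.929 = 1.02 km.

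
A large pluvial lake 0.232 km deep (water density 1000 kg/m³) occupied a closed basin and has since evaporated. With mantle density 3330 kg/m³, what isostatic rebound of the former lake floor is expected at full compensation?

0.0697 km

u = d ρ_w/ρ_m = 0.232 km × 1000/3330 = 0.0697 km.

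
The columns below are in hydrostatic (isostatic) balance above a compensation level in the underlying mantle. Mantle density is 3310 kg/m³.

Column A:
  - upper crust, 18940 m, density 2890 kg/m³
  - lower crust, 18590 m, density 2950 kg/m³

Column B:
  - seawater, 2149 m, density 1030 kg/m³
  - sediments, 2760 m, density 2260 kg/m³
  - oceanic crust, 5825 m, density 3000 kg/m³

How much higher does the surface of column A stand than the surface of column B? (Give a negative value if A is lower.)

For any compensation level in the mantle, the mantle terms cancel and isostasy reduces to e = (Σt_A − Σt_B) − (Σ(ρt)_A − Σ(ρt)_B) / ρ_m.
Σt_A = 37530 m; Σt_B = 10734 m; Σ(ρt)_A = 109577100; Σ(ρt)_B = 25926070 (in m·kg/m³).
e = (37530 − 10734) − (109577100 − 25926070) / 3310 = 1520 m.

1520 m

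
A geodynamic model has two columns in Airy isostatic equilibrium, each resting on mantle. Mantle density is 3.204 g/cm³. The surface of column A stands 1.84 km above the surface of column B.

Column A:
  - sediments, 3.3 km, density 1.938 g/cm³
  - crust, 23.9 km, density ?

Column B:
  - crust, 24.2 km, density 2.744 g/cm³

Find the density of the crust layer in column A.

Take the compensation level at the base of the deeper column (depth z_c below the surface of column A) and equate Σ ρ_i t_i down to z_c; mantle fills any gap and the z_c terms cancel.
Column A: 3.3×1.938 + 23.9×ρ + (z_c − 27.2)×3.204
Column B: 1.84×0 + 24.2×2.744 + (z_c − 1.84 − 24.2)×3.204
The z_c×3.204 term appears on both sides and cancels. Collect the known terms of each column as K = Σ(ρt)_known − 3.204 × (depth of known layers): K_A = 6.3954 − 3.204×27.2 = −80.7534; K_B = 66.4048 − 3.204×(1.84 + 24.2) = −17.02736.
Balance: K_A + 23.9×ρ = K_B, so ρ = (K_B − K_A)/23.9 = 63.726/23.9 = 2.67 g/cm³.

2.67 g/cm³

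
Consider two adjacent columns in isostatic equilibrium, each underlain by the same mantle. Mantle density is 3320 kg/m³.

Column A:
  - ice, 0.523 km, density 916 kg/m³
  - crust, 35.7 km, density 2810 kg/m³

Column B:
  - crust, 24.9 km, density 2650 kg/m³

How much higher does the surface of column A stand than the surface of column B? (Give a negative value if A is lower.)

For any compensation level in the mantle, the mantle terms cancel and isostasy reduces to e = (Σt_A − Σt_B) − (Σ(ρt)_A − Σ(ρt)_B) / ρ_m.
Σt_A = 36.223 km; Σt_B = 24.9 km; Σ(ρt)_A = 100796.068; Σ(ρt)_B = 65985 (in km·kg/m³).
e = (36.223 − 24.9) − (100796.068 − 65985) / 3320 = 0.838 km.

0.838 km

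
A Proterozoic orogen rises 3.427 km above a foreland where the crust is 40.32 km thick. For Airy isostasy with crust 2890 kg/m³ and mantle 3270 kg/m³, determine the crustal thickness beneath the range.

Root depth r = h ρ_c / (ρ_m − ρ_c) = 3.427 km × 2890 / 380 = 26.06 km.
Total thickness = T + h + r = 40.32 km + 3.427 km + 26.06 km = 69.8 km.

69.8 km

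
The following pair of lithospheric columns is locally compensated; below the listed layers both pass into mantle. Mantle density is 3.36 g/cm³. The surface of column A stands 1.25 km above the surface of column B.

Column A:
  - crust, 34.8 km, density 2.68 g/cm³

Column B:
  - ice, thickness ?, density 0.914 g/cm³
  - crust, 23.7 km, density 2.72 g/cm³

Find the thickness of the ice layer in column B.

1.76 km

Take the compensation level at the base of the deeper column (depth z_c below the surface of column A) and equate Σ ρ_i t_i down to z_c; mantle fills any gap and the z_c terms cancel.
Column A: 34.8×2.68 + (z_c − 34.8)×3.36
Column B: 1.25×0 + x×0.914 + 23.7×2.72 + (z_c − 1.25 − 23.7 − x)×3.36
The z_c×3.36 term appears on both sides and cancels. Collect the known terms of each column as K = Σ(ρt)_known − 3.36 × (depth of known layers): K_A = 93.264 − 3.36×34.8 = −23.664; K_B = 64.464 − 3.36×(1.25 + 23.7) = −19.368.
Balance: K_A = K_B − x×(3.36 − 0.914), so x = (K_B − K_A)/(3.36 − 0.914) = 4.296/2.446 = 1.76 km.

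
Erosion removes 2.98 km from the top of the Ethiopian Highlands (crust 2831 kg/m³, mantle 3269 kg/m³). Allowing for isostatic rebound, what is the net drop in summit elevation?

Rebound u = e ρ_c/ρ_m = 2.98 km × 2831/3269 = 2.581 km.
Net surface drop = e − u = 2.98 km − 2.581 km = e (ρ_m − ρ_c)/ρ_m = 0.399 km.

0.399 km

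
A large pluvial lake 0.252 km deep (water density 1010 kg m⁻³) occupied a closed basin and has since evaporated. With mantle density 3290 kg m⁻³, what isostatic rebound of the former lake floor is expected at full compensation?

u = d ρ_w/ρ_m = 0.252 km × 1010/3290 = 0.0774 km.

0.0774 km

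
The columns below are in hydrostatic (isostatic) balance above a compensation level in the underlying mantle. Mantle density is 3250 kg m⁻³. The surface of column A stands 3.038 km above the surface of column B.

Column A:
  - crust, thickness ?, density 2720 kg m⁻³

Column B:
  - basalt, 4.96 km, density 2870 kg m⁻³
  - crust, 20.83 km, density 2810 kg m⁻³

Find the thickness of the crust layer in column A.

39.5 km

Take the compensation level at the base of the deeper column (depth z_c below the surface of column A) and equate Σ ρ_i t_i down to z_c; mantle fills any gap and the z_c terms cancel.
Column A: x×2720 + (z_c − 0 − x)×3250
Column B: 3.038×0 + 4.96×2870 + 20.83×2810 + (z_c − 3.038 − 25.79)×3250
The z_c×3250 term appears on both sides and cancels. Collect the known terms of each column as K = Σ(ρt)_known − 3250 × (depth of known layers): K_A = 0 − 3250×0 = 0; K_B = 72767.5 − 3250×(3.038 + 25.79) = −20923.5.
Balance: K_A − x×(3250 − 2720) = K_B, so x = (K_A − K_B)/(3250 − 2720) = 20923.5/530 = 39.5 km.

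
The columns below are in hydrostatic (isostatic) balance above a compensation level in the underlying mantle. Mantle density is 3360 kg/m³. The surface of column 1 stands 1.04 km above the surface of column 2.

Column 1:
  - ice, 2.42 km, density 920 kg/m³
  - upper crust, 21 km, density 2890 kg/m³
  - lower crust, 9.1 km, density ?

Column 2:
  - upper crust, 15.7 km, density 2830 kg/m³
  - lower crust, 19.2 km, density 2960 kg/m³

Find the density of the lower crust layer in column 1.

2950 kg/m³

Take the compensation level at the base of the deeper column (depth z_c below the surface of column 1) and equate Σ ρ_i t_i down to z_c; mantle fills any gap and the z_c terms cancel.
Column 1: 2.42×920 + 21×2890 + 9.1×ρ + (z_c − 32.52)×3360
Column 2: 1.04×0 + 15.7×2830 + 19.2×2960 + (z_c − 1.04 − 34.9)×3360
The z_c×3360 term appears on both sides and cancels. Collect the known terms of each column as K = Σ(ρt)_known − 3360 × (depth of known layers): K_1 = 62916.4 − 3360×32.52 = −46350.8; K_2 = 101263 − 3360×(1.04 + 34.9) = −19495.4.
Balance: K_1 + 9.1×ρ = K_2, so ρ = (K_2 − K_1)/9.1 = 26855.4/9.1 = 2950 kg/m³.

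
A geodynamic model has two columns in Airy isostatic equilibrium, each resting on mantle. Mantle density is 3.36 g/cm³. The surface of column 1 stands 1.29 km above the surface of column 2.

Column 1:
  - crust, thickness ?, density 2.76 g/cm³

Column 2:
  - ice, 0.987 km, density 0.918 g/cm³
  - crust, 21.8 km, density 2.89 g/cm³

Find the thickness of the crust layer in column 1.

Take the compensation level at the base of the deeper column (depth z_c below the surface of column 1) and equate Σ ρ_i t_i down to z_c; mantle fills any gap and the z_c terms cancel.
Column 1: x×2.76 + (z_c − 0 − x)×3.36
Column 2: 1.29×0 + 0.987×0.918 + 21.8×2.89 + (z_c − 1.29 − 22.787)×3.36
The z_c×3.36 term appears on both sides and cancels. Collect the known terms of each column as K = Σ(ρt)_known − 3.36 × (depth of known layers): K_1 = 0 − 3.36×0 = 0; K_2 = 63.908066 − 3.36×(1.29 + 22.787) = −16.990654.
Balance: K_1 − x×(3.36 − 2.76) = K_2, so x = (K_1 − K_2)/(3.36 − 2.76) = 16.9907/0.6 = 28.3 km.

28.3 km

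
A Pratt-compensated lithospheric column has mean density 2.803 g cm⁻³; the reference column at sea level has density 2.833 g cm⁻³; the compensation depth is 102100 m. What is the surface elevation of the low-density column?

ρ_ref D = ρ (D + h) → h = D (ρ_ref − ρ)/ρ.
h = 102100 m × (2.833 − 2.803)/2.803 = 1090 m.

1090 m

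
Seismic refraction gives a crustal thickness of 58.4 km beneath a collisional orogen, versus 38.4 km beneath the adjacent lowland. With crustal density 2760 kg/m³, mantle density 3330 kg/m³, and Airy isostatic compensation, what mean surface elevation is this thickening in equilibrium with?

3.42 km

Excess crust Δ = 58.4 km − 38.4 km = 20 km, split between elevation h and root r with h + r = Δ.
Airy balance ρ_c h = (ρ_m − ρ_c) r gives r = h ρ_c/(ρ_m − ρ_c), so h (1 + ρ_c/(ρ_m − ρ_c)) = Δ, i.e. h = Δ (ρ_m − ρ_c)/ρ_m.
h = 20 km × 570/3330 = 3.42 km.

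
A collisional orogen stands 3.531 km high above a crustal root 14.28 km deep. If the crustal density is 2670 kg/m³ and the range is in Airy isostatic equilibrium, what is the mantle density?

3330 kg/m³

Airy balance: ρ_c h = (ρ_m − ρ_c) r → ρ_m = ρ_c (1 + h/r).
ρ_m = 2670 × (1 + 3.531 km/14.28 km) = 3330 kg/m³.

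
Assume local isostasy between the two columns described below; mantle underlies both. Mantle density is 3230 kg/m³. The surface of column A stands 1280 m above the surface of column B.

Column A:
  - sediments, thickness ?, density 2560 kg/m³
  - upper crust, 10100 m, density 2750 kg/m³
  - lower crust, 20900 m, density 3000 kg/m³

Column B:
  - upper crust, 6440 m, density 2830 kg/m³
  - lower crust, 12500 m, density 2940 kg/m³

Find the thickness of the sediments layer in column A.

1020 m

Take the compensation level at the base of the deeper column (depth z_c below the surface of column A) and equate Σ ρ_i t_i down to z_c; mantle fills any gap and the z_c terms cancel.
Column A: x×2560 + 10100×2750 + 20900×3000 + (z_c − 31000 − x)×3230
Column B: 1280×0 + 6440×2830 + 12500×2940 + (z_c − 1280 − 18940)×3230
The z_c×3230 term appears on both sides and cancels. Collect the known terms of each column as K = Σ(ρt)_known − 3230 × (depth of known layers): K_A = 90475000 − 3230×31000 = −9655000; K_B = 54975200 − 3230×(1280 + 18940) = −10335400.
Balance: K_A − x×(3230 − 2560) = K_B, so x = (K_A − K_B)/(3230 − 2560) = 680400/670 = 1020 m.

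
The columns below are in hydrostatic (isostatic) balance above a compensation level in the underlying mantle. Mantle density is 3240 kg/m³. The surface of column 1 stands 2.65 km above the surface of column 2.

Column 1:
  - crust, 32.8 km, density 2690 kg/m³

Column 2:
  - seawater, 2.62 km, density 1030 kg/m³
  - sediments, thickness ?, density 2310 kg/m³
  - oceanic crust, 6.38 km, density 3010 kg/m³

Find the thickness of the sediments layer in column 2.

2.36 km

Take the compensation level at the base of the deeper column (depth z_c below the surface of column 1) and equate Σ ρ_i t_i down to z_c; mantle fills any gap and the z_c terms cancel.
Column 1: 32.8×2690 + (z_c − 32.8)×3240
Column 2: 2.65×0 + 2.62×1030 + x×2310 + 6.38×3010 + (z_c − 2.65 − 9 − x)×3240
The z_c×3240 term appears on both sides and cancels. Collect the known terms of each column as K = Σ(ρt)_known − 3240 × (depth of known layers): K_1 = 88232 − 3240×32.8 = −18040; K_2 = 21902.4 − 3240×(2.65 + 9) = −15843.6.
Balance: K_1 = K_2 − x×(3240 − 2310), so x = (K_2 − K_1)/(3240 − 2310) = 2196.4/930 = 2.36 km.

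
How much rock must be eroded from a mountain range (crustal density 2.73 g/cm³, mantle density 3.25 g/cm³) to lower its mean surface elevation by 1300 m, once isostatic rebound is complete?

Net drop Δ = e − u = e − e ρ_c/ρ_m = e (ρ_m − ρ_c)/ρ_m.
e = Δ ρ_m/(ρ_m − ρ_c) = 1300 m × 3.25/0.52 = 8120 m.

8120 m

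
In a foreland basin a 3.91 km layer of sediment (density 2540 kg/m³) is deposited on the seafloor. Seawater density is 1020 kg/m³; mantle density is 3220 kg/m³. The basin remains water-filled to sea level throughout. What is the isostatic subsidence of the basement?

2.7 km

Submarine loading: the sediment displaces seawater, and the subsidence is in turn flooded, so s (ρ_m − ρ_w) = t (ρ_sed − ρ_w).
s = 3.91 km × (2540 − 1020) / (3220 − 1020) = 2.7 km.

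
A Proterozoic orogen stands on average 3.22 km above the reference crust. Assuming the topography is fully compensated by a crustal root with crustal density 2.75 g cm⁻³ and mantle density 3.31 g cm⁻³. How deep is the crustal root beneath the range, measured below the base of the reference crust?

For local isostatic compensation: the weight of the topography is balanced by the buoyancy of the root, ρ_c h = (ρ_m − ρ_c) r.
r = h · ρ_c / (ρ_m − ρ_c) = 3.22 km × 2.75 / (3.31 − 2.75) = 15.8 km.

15.8 km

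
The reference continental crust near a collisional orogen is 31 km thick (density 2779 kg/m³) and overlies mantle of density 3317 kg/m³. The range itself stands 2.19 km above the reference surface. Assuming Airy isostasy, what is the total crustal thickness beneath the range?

44.5 km

Root depth r = h ρ_c / (ρ_m − ρ_c) = 2.19 km × 2779 / 538 = 11.31 km.
Total thickness = T + h + r = 31 km + 2.19 km + 11.31 km = 44.5 km.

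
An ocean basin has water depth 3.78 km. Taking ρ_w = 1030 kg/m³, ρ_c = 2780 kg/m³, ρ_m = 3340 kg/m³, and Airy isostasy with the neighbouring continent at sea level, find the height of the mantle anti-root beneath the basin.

11.8 km

Isostatic balance requires: replacing crust with seawater at the top is compensated by replacing crust with mantle at the base: d (ρ_c − ρ_w) = a (ρ_m − ρ_c).
a = d (ρ_c − ρ_w)/(ρ_m − ρ_c) = 3.78 km × 1750/560 = 11.8 km.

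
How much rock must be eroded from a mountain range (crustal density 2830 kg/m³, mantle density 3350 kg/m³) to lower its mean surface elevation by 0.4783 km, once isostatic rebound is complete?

Net drop Δ = e − u = e − e ρ_c/ρ_m = e (ρ_m − ρ_c)/ρ_m.
e = Δ ρ_m/(ρ_m − ρ_c) = 0.4783 km × 3350/520 = 3.08 km.

3.08 km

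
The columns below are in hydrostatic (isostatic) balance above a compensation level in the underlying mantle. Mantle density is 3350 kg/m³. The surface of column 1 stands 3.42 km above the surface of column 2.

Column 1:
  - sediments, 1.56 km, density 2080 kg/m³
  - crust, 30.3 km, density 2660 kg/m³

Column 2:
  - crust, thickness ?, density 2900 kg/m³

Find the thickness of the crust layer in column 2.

Take the compensation level at the base of the deeper column (depth z_c below the surface of column 1) and equate Σ ρ_i t_i down to z_c; mantle fills any gap and the z_c terms cancel.
Column 1: 1.56×2080 + 30.3×2660 + (z_c − 31.86)×3350
Column 2: 3.42×0 + x×2900 + (z_c − 3.42 − 0 − x)×3350
The z_c×3350 term appears on both sides and cancels. Collect the known terms of each column as K = Σ(ρt)_known − 3350 × (depth of known layers): K_1 = 83842.8 − 3350×31.86 = −22888.2; K_2 = 0 − 3350×(3.42 + 0) = −11457.
Balance: K_1 = K_2 − x×(3350 − 2900), so x = (K_2 − K_1)/(3350 − 2900) = 11431.2/450 = 25.4 km.

25.4 km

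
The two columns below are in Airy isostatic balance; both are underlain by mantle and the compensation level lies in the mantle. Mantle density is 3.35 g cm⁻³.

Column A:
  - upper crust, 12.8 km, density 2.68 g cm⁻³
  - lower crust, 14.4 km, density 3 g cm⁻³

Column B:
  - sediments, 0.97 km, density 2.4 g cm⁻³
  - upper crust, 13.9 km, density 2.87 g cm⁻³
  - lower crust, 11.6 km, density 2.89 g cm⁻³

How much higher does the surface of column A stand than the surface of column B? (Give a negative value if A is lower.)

For any compensation level in the mantle, the mantle terms cancel and isostasy reduces to e = (Σt_A − Σt_B) − (Σ(ρt)_A − Σ(ρt)_B) / ρ_m.
Σt_A = 27.2 km; Σt_B = 26.47 km; Σ(ρt)_A = 77.504; Σ(ρt)_B = 75.745 (in km·g cm⁻³).
e = (27.2 − 26.47) − (77.504 − 75.745) / 3.35 = 0.205 km.

0.205 km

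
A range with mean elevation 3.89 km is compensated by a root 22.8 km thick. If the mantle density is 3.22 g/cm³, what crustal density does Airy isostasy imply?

ρ_c h = (ρ_m − ρ_c) r → ρ_c (h + r) = ρ_m r → ρ_c = ρ_m r / (h + r).
ρ_c = 3.22 × 22.8 km / (3.89 km + 22.8 km) = 2.75 g/cm³.

2.75 g/cm³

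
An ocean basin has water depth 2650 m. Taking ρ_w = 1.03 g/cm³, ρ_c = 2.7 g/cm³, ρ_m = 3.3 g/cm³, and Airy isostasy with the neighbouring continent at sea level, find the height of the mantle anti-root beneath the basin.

7380 m

Balancing pressure at the compensation depth: replacing crust with seawater at the top is compensated by replacing crust with mantle at the base: d (ρ_c − ρ_w) = a (ρ_m − ρ_c).
a = d (ρ_c − ρ_w)/(ρ_m − ρ_c) = 2650 m × 1.67/0.6 = 7380 m.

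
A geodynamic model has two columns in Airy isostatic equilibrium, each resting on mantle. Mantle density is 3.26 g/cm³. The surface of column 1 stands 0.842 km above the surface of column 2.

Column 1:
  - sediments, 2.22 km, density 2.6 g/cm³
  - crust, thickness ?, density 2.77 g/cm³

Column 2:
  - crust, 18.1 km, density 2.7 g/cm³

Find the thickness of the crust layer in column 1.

23.3 km

Take the compensation level at the base of the deeper column (depth z_c below the surface of column 1) and equate Σ ρ_i t_i down to z_c; mantle fills any gap and the z_c terms cancel.
Column 1: 2.22×2.6 + x×2.77 + (z_c − 2.22 − x)×3.26
Column 2: 0.842×0 + 18.1×2.7 + (z_c − 0.842 − 18.1)×3.26
The z_c×3.26 term appears on both sides and cancels. Collect the known terms of each column as K = Σ(ρt)_known − 3.26 × (depth of known layers): K_1 = 5.772 − 3.26×2.22 = −1.4652; K_2 = 48.87 − 3.26×(0.842 + 18.1) = −12.88092.
Balance: K_1 − x×(3.26 − 2.77) = K_2, so x = (K_1 − K_2)/(3.26 − 2.77) = 11.4157/0.49 = 23.3 km.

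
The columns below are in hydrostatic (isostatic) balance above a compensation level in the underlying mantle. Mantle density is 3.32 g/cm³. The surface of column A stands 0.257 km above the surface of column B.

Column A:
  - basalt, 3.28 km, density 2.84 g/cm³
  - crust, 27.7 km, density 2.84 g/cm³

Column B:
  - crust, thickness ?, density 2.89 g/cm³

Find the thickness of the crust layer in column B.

32.6 km

Take the compensation level at the base of the deeper column (depth z_c below the surface of column A) and equate Σ ρ_i t_i down to z_c; mantle fills any gap and the z_c terms cancel.
Column A: 3.28×2.84 + 27.7×2.84 + (z_c − 30.98)×3.32
Column B: 0.257×0 + x×2.89 + (z_c − 0.257 − 0 − x)×3.32
The z_c×3.32 term appears on both sides and cancels. Collect the known terms of each column as K = Σ(ρt)_known − 3.32 × (depth of known layers): K_A = 87.9832 − 3.32×30.98 = −14.8704; K_B = 0 − 3.32×(0.257 + 0) = −0.85324.
Balance: K_A = K_B − x×(3.32 − 2.89), so x = (K_B − K_A)/(3.32 − 2.89) = 14.0172/0.43 = 32.6 km.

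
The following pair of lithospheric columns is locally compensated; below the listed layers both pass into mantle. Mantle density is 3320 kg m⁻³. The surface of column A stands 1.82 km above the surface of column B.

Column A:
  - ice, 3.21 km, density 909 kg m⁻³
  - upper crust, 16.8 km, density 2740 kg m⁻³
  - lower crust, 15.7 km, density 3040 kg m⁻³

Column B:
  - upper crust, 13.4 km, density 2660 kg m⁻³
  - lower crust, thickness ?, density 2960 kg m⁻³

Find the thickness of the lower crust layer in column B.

Take the compensation level at the base of the deeper column (depth z_c below the surface of column A) and equate Σ ρ_i t_i down to z_c; mantle fills any gap and the z_c terms cancel.
Column A: 3.21×909 + 16.8×2740 + 15.7×3040 + (z_c − 35.71)×3320
Column B: 1.82×0 + 13.4×2660 + x×2960 + (z_c − 1.82 − 13.4 − x)×3320
The z_c×3320 term appears on both sides and cancels. Collect the known terms of each column as K = Σ(ρt)_known − 3320 × (depth of known layers): K_A = 96677.89 − 3320×35.71 = −21879.31; K_B = 35644 − 3320×(1.82 + 13.4) = −14886.4.
Balance: K_A = K_B − x×(3320 − 2960), so x = (K_B − K_A)/(3320 − 2960) = 6992.91/360 = 19.4 km.

19.4 km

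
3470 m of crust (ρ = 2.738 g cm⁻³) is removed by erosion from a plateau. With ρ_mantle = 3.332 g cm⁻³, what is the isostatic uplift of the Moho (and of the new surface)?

Unloading: uplift u = e ρ_c/ρ_m = 3470 m × 2.738/3.332 = 2850 m.

2850 m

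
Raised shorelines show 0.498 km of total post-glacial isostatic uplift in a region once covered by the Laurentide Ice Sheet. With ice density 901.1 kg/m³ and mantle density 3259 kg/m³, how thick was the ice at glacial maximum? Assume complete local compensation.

u = t ρ_ice/ρ_m → t = u ρ_m/ρ_ice = 0.498 km × 3259/901.1 = 1.8 km.

1.8 km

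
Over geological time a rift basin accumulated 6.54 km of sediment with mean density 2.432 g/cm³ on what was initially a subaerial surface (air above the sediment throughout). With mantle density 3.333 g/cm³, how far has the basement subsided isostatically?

Subaerial load: s = t ρ_sed / ρ_m = 6.54 km × 2.432/3.333 = 4.77 km.

4.77 km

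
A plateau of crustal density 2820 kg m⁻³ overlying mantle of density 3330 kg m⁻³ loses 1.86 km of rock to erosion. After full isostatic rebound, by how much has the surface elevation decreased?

Rebound u = e ρ_c/ρ_m = 1.86 km × 2820/3330 = 1.575 km.
Net surface drop = e − u = 1.86 km − 1.575 km = e (ρ_m − ρ_c)/ρ_m = 0.285 km.

0.285 km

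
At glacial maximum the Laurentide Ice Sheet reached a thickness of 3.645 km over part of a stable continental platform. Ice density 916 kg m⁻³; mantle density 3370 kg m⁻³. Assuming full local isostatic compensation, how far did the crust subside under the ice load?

Equating mass per unit area of the two columns: the ice load ρ_ice t is balanced by mantle displaced below, ρ_m s.
s = t ρ_ice / ρ_m = 3.645 km × 916/3370 = 0.991 km.

0.991 km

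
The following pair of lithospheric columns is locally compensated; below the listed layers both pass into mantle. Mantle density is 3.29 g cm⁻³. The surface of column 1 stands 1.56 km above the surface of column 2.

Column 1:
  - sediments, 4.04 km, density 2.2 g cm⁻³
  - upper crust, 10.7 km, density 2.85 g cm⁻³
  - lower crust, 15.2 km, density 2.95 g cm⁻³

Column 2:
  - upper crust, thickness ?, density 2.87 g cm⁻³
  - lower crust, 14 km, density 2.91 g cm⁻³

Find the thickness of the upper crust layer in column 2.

9.11 km

Take the compensation level at the base of the deeper column (depth z_c below the surface of column 1) and equate Σ ρ_i t_i down to z_c; mantle fills any gap and the z_c terms cancel.
Column 1: 4.04×2.2 + 10.7×2.85 + 15.2×2.95 + (z_c − 29.94)×3.29
Column 2: 1.56×0 + x×2.87 + 14×2.91 + (z_c − 1.56 − 14 − x)×3.29
The z_c×3.29 term appears on both sides and cancels. Collect the known terms of each column as K = Σ(ρt)_known − 3.29 × (depth of known layers): K_1 = 84.223 − 3.29×29.94 = −14.2796; K_2 = 40.74 − 3.29×(1.56 + 14) = −10.4524.
Balance: K_1 = K_2 − x×(3.29 − 2.87), so x = (K_2 − K_1)/(3.29 − 2.87) = 3.8272/0.42 = 9.11 km.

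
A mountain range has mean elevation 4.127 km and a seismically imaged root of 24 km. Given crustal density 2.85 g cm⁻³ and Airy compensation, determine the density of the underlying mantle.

Airy balance: ρ_c h = (ρ_m − ρ_c) r → ρ_m = ρ_c (1 + h/r).
ρ_m = 2.85 × (1 + 4.127 km/24 km) = 3.34 g cm⁻³.

3.34 g cm⁻³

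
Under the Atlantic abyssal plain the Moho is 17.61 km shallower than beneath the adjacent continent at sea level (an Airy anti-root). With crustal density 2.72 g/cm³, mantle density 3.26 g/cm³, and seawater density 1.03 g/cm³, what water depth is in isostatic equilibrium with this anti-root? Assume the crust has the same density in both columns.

Replacing a thickness d of crust by seawater at the top must be balanced by replacing crust with mantle at the base: d (ρ_c − ρ_w) = a (ρ_m − ρ_c).
d = a (ρ_m − ρ_c)/(ρ_c − ρ_w) = 17.61 km × 0.54/1.69 = 5.63 km.

5.63 km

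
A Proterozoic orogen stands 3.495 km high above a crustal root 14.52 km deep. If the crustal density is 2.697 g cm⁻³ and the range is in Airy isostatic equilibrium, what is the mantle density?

Airy balance: ρ_c h = (ρ_m − ρ_c) r → ρ_m = ρ_c (1 + h/r).
ρ_m = 2.697 × (1 + 3.495 km/14.52 km) = 3.35 g cm⁻³.

3.35 g cm⁻³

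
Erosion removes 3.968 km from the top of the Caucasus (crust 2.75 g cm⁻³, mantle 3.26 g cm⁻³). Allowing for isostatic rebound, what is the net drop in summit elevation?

Rebound u = e ρ_c/ρ_m = 3.968 km × 2.75/3.26 = 3.347 km.
Net surface drop = e − u = 3.968 km − 3.347 km = e (ρ_m − ρ_c)/ρ_m = 0.621 km.

0.621 km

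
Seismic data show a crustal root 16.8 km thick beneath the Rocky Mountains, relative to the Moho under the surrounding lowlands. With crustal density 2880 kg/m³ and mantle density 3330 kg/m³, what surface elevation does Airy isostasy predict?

2.62 km

For local isostatic compensation: ρ_c h = (ρ_m − ρ_c) r.
h = r (ρ_m − ρ_c) / ρ_c = 16.8 km × (3330 − 2880) / 2880 = 2.62 km.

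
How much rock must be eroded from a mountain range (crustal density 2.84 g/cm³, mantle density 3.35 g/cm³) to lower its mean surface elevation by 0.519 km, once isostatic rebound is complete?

3.41 km

Net drop Δ = e − u = e − e ρ_c/ρ_m = e (ρ_m − ρ_c)/ρ_m.
e = Δ ρ_m/(ρ_m − ρ_c) = 0.519 km × 3.35/0.51 = 3.41 km.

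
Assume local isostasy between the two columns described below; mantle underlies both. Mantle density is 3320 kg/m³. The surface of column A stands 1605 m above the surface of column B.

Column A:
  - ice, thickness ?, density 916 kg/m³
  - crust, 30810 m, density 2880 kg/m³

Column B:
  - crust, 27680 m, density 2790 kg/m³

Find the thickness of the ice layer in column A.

Take the compensation level at the base of the deeper column (depth z_c below the surface of column A) and equate Σ ρ_i t_i down to z_c; mantle fills any gap and the z_c terms cancel.
Column A: x×916 + 30810×2880 + (z_c − 30810 − x)×3320
Column B: 1605×0 + 27680×2790 + (z_c − 1605 − 27680)×3320
The z_c×3320 term appears on both sides and cancels. Collect the known terms of each column as K = Σ(ρt)_known − 3320 × (depth of known layers): K_A = 88732800 − 3320×30810 = −13556400; K_B = 77227200 − 3320×(1605 + 27680) = −19999000.
Balance: K_A − x×(3320 − 916) = K_B, so x = (K_A − K_B)/(3320 − 916) = 6442600/2404 = 2680 m.

2680 m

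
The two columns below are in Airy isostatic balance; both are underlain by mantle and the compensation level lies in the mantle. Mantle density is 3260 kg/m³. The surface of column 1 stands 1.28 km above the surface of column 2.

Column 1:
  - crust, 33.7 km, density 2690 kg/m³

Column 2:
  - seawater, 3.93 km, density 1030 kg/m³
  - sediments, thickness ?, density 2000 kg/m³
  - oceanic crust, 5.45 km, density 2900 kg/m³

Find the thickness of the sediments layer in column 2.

Take the compensation level at the base of the deeper column (depth z_c below the surface of column 1) and equate Σ ρ_i t_i down to z_c; mantle fills any gap and the z_c terms cancel.
Column 1: 33.7×2690 + (z_c − 33.7)×3260
Column 2: 1.28×0 + 3.93×1030 + x×2000 + 5.45×2900 + (z_c − 1.28 − 9.38 − x)×3260
The z_c×3260 term appears on both sides and cancels. Collect the known terms of each column as K = Σ(ρt)_known − 3260 × (depth of known layers): K_1 = 90653 − 3260×33.7 = −19209; K_2 = 19852.9 − 3260×(1.28 + 9.38) = −14898.7.
Balance: K_1 = K_2 − x×(3260 − 2000), so x = (K_2 − K_1)/(3260 − 2000) = 4310.3/1260 = 3.42 km.

3.42 km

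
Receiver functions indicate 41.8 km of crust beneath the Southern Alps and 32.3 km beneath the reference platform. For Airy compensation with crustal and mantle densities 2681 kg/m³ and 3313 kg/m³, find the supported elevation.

1.81 km

Excess crust Δ = 41.8 km − 32.3 km = 9.5 km, split between elevation h and root r with h + r = Δ.
Airy balance ρ_c h = (ρ_m − ρ_c) r gives r = h ρ_c/(ρ_m − ρ_c), so h (1 + ρ_c/(ρ_m − ρ_c)) = Δ, i.e. h = Δ (ρ_m − ρ_c)/ρ_m.
h = 9.5 km × 632/3313 = 1.81 km.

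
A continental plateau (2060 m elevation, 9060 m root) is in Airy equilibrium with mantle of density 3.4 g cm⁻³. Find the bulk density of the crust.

2.77 g cm⁻³

ρ_c h = (ρ_m − ρ_c) r → ρ_c (h + r) = ρ_m r → ρ_c = ρ_m r / (h + r).
ρ_c = 3.4 × 9060 m / (2060 m + 9060 m) = 2.77 g cm⁻³.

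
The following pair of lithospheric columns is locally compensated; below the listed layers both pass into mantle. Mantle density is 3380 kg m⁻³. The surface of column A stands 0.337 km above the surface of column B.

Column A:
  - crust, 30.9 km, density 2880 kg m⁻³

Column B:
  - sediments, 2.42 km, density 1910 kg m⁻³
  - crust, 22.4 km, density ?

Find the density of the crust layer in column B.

2900 kg m⁻³

Take the compensation level at the base of the deeper column (depth z_c below the surface of column A) and equate Σ ρ_i t_i down to z_c; mantle fills any gap and the z_c terms cancel.
Column A: 30.9×2880 + (z_c − 30.9)×3380
Column B: 0.337×0 + 2.42×1910 + 22.4×ρ + (z_c − 0.337 − 24.82)×3380
The z_c×3380 term appears on both sides and cancels. Collect the known terms of each column as K = Σ(ρt)_known − 3380 × (depth of known layers): K_A = 88992 − 3380×30.9 = −15450; K_B = 4622.2 − 3380×(0.337 + 24.82) = −80408.46.
Balance: K_A = K_B + 22.4×ρ, so ρ = (K_A − K_B)/22.4 = 64958.5/22.4 = 2900 kg m⁻³.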